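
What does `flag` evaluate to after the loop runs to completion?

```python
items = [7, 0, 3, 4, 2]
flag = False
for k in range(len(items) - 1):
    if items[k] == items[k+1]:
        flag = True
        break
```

Let's trace through this code step by step.

Initialize: items = [7, 0, 3, 4, 2]
Initialize: flag = False
Entering loop: for k in range(len(items) - 1):
After iteration 1: k = 0, flag = False
After iteration 2: k = 1, flag = False
After iteration 3: k = 2, flag = False
After iteration 4: k = 3, flag = False
Loop ends.

Final answer: False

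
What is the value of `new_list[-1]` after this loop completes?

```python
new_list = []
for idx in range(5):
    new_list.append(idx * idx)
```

Let's trace through this code step by step.

Initialize: new_list = []
Entering loop: for idx in range(5):
After iteration 1: idx = 0, new_list = [0]
After iteration 2: idx = 1, new_list = [0, 1]
After iteration 3: idx = 2, new_list = [0, 1, 4]
After iteration 4: idx = 3, new_list = [0, 1, 4, 9]
After iteration 5: idx = 4, new_list = [0, 1, 4, 9, 16]
Loop ends.
new_list[-1] = 16

Final answer: 16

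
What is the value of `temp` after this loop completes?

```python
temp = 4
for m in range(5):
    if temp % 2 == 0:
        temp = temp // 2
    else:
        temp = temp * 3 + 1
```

Let's trace through this code step by step.

Initialize: temp = 4
Entering loop: for m in range(5):
After iteration 1: m = 0, temp = 2
After iteration 2: m = 1, temp = 1
After iteration 3: m = 2, temp = 4
After iteration 4: m = 3, temp = 2
After iteration 5: m = 4, temp = 1
Loop ends.

Final answer: 1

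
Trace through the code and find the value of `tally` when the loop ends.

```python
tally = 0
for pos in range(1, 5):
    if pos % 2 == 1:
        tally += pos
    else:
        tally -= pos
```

Let's trace through this code step by step.

Initialize: tally = 0
Entering loop: for pos in range(1, 5):
After iteration 1: pos = 1, tally = 1
After iteration 2: pos = 2, tally = -1
After iteration 3: pos = 3, tally = 2
After iteration 4: pos = 4, tally = -2
Loop ends.

Final answer: -2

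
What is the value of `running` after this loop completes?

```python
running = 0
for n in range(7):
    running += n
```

Let's trace through this code step by step.

Initialize: running = 0
Entering loop: for n in range(7):
After iteration 1: n = 0, running = 0
After iteration 2: n = 1, running = 1
After iteration 3: n = 2, running = 3
After iteration 4: n = 3, running = 6
After iteration 5: n = 4, running = 10
After iteration 6: n = 5, running = 15
After iteration 7: n = 6, running = 21
Loop ends.

Final answer: 21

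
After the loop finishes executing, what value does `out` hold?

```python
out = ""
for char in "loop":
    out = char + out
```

Let's trace through this code step by step.

Initialize: out = ''
Entering loop: for char in "loop":
After iteration 1: char = 'l', out = 'l'
After iteration 2: char = 'o', out = 'ol'
After iteration 3: char = 'o', out = 'ool'
After iteration 4: char = 'p', out = 'pool'
Loop ends.

Final answer: 'pool'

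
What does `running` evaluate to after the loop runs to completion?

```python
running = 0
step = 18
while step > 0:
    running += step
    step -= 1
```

Let's trace through this code step by step.

Initialize: running = 0
Initialize: step = 18
Entering loop: while step > 0:
After iteration 1: running = 18, step = 17
After iteration 2: running = 35, step = 16
After iteration 3: running = 51, step = 15
After iteration 4: running = 66, step = 14
After iteration 5: running = 80, step = 13
After iteration 6: running = 93, step = 12
After iteration 7: running = 105, step = 11
After iteration 8: running = 116, step = 10
After iteration 9: running = 126, step = 9
After iteration 10: running = 135, step = 8
After iteration 11: running = 143, step = 7
After iteration 12: running = 150, step = 6
After iteration 13: running = 156, step = 5
After iteration 14: running = 161, step = 4
After iteration 15: running = 165, step = 3
After iteration 16: running = 168, step = 2
After iteration 17: running = 170, step = 1
After iteration 18: running = 171, step = 0
Loop ends.

Final answer: 171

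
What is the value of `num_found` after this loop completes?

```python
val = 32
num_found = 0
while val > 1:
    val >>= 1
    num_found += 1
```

Let's trace through this code step by step.

Initialize: val = 32
Initialize: num_found = 0
Entering loop: while val > 1:
After iteration 1: val = 16, num_found = 1
After iteration 2: val = 8, num_found = 2
After iteration 3: val = 4, num_found = 3
After iteration 4: val = 2, num_found = 4
After iteration 5: val = 1, num_found = 5
Loop ends.

Final answer: 5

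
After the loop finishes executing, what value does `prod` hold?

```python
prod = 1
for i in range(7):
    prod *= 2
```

Let's trace through this code step by step.

Initialize: prod = 1
Entering loop: for i in range(7):
After iteration 1: i = 0, prod = 2
After iteration 2: i = 1, prod = 4
After iteration 3: i = 2, prod = 8
After iteration 4: i = 3, prod = 16
After iteration 5: i = 4, prod = 32
After iteration 6: i = 5, prod = 64
After iteration 7: i = 6, prod = 128
Loop ends.

Final answer: 128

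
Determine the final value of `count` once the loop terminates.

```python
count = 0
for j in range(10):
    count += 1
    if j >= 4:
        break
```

Let's trace through this code step by step.

Initialize: count = 0
Entering loop: for j in range(10):
After iteration 1: j = 0, count = 1
After iteration 2: j = 1, count = 2
After iteration 3: j = 2, count = 3
After iteration 4: j = 3, count = 4
After iteration 5: j = 4, count = 5
Loop ends.

Final answer: 5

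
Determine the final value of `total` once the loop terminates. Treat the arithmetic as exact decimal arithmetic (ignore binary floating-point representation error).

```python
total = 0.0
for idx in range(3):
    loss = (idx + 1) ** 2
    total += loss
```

Let's trace through this code step by step.

Initialize: total = 0.0
Entering loop: for idx in range(3):
After iteration 1: idx = 0, total = 1.0, loss = 1
After iteration 2: idx = 1, total = 5.0, loss = 4
After iteration 3: idx = 2, total = 14.0, loss = 9
Loop ends.

Final answer: 14.0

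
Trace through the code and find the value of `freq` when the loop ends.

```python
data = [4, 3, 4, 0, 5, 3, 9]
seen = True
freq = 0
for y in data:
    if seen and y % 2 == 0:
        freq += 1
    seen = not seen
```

Let's trace through this code step by step.

Initialize: data = [4, 3, 4, 0, 5, 3, 9]
Initialize: seen = True
Initialize: freq = 0
Entering loop: for y in data:
After iteration 1: y = 4, seen = False, freq = 1
After iteration 2: y = 3, seen = True, freq = 1
After iteration 3: y = 4, seen = False, freq = 2
After iteration 4: y = 0, seen = True, freq = 2
After iteration 5: y = 5, seen = False, freq = 2
After iteration 6: y = 3, seen = True, freq = 2
After iteration 7: y = 9, seen = False, freq = 2
Loop ends.

Final answer: 2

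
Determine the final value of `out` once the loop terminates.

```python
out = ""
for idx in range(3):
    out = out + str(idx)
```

Let's trace through this code step by step.

Initialize: out = ''
Entering loop: for idx in range(3):
After iteration 1: idx = 0, out = '0'
After iteration 2: idx = 1, out = '01'
After iteration 3: idx = 2, out = '012'
Loop ends.

Final answer: '012'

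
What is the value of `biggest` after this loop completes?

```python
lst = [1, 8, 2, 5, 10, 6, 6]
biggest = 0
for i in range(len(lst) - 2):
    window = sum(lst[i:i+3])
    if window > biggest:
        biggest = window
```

Let's trace through this code step by step.

Initialize: lst = [1, 8, 2, 5, 10, 6, 6]
Initialize: biggest = 0
Entering loop: for i in range(len(lst) - 2):
After iteration 1: i = 0, biggest = 11, window = 11
After iteration 2: i = 1, biggest = 15, window = 15
After iteration 3: i = 2, biggest = 17, window = 17
After iteration 4: i = 3, biggest = 21, window = 21
After iteration 5: i = 4, biggest = 22, window = 22
Loop ends.

Final answer: 22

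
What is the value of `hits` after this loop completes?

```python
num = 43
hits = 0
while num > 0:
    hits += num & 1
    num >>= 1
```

Let's trace through this code step by step.

Initialize: num = 43
Initialize: hits = 0
Entering loop: while num > 0:
After iteration 1: num = 21, hits = 1
After iteration 2: num = 10, hits = 2
After iteration 3: num = 5, hits = 2
After iteration 4: num = 2, hits = 3
After iteration 5: num = 1, hits = 3
After iteration 6: num = 0, hits = 4
Loop ends.

Final answer: 4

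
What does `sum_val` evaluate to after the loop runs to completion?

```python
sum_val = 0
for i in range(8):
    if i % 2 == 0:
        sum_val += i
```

Let's trace through this code step by step.

Initialize: sum_val = 0
Entering loop: for i in range(8):
After iteration 1: i = 0, sum_val = 0
After iteration 2: i = 1, sum_val = 0
After iteration 3: i = 2, sum_val = 2
After iteration 4: i = 3, sum_val = 2
After iteration 5: i = 4, sum_val = 6
After iteration 6: i = 5, sum_val = 6
After iteration 7: i = 6, sum_val = 12
After iteration 8: i = 7, sum_val = 12
Loop ends.

Final answer: 12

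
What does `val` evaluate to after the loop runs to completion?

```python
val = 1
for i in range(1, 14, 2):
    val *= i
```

Let's trace through this code step by step.

Initialize: val = 1
Entering loop: for i in range(1, 14, 2):
After iteration 1: i = 1, val = 1
After iteration 2: i = 3, val = 3
After iteration 3: i = 5, val = 15
After iteration 4: i = 7, val = 105
After iteration 5: i = 9, val = 945
After iteration 6: i = 11, val = 10395
After iteration 7: i = 13, val = 135135
Loop ends.

Final answer: 135135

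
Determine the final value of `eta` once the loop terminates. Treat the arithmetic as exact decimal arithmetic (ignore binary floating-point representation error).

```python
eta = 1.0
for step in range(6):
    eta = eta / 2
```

Let's trace through this code step by step.

Initialize: eta = 1.0
Entering loop: for step in range(6):
After iteration 1: step = 0, eta = 0.5
After iteration 2: step = 1, eta = 0.25
After iteration 3: step = 2, eta = 0.125
After iteration 4: step = 3, eta = 0.0625
After iteration 5: step = 4, eta = 0.03125
After iteration 6: step = 5, eta = 0.015625
Loop ends.

Final answer: 0.015625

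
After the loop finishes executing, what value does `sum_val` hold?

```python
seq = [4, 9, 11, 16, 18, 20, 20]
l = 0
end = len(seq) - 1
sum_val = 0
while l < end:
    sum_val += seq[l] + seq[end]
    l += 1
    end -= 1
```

Let's trace through this code step by step.

Initialize: seq = [4, 9, 11, 16, 18, 20, 20]
Initialize: l = 0
Initialize: end = 6
Initialize: sum_val = 0
Entering loop: while l < end:
After iteration 1: l = 1, end = 5, sum_val = 24
After iteration 2: l = 2, end = 4, sum_val = 53
After iteration 3: l = 3, end = 3, sum_val = 82
Loop ends.

Final answer: 82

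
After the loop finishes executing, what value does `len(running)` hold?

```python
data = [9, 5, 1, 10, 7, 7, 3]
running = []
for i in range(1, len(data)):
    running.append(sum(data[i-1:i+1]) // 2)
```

Let's trace through this code step by step.

Initialize: data = [9, 5, 1, 10, 7, 7, 3]
Initialize: running = []
Entering loop: for i in range(1, len(data)):
After iteration 1: i = 1, running = [7]
After iteration 2: i = 2, running = [7, 3]
After iteration 3: i = 3, running = [7, 3, 5]
After iteration 4: i = 4, running = [7, 3, 5, 8]
After iteration 5: i = 5, running = [7, 3, 5, 8, 7]
After iteration 6: i = 6, running = [7, 3, 5, 8, 7, 5]
Loop ends.
len(running) = 6

Final answer: 6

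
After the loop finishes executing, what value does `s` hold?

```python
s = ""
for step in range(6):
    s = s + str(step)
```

Let's trace through this code step by step.

Initialize: s = ''
Entering loop: for step in range(6):
After iteration 1: step = 0, s = '0'
After iteration 2: step = 1, s = '01'
After iteration 3: step = 2, s = '012'
After iteration 4: step = 3, s = '0123'
After iteration 5: step = 4, s = '01234'
After iteration 6: step = 5, s = '012345'
Loop ends.

Final answer: '012345'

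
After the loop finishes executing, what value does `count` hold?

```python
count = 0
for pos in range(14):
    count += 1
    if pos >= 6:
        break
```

Let's trace through this code step by step.

Initialize: count = 0
Entering loop: for pos in range(14):
After iteration 1: pos = 0, count = 1
After iteration 2: pos = 1, count = 2
After iteration 3: pos = 2, count = 3
After iteration 4: pos = 3, count = 4
After iteration 5: pos = 4, count = 5
After iteration 6: pos = 5, count = 6
After iteration 7: pos = 6, count = 7
Loop ends.

Final answer: 7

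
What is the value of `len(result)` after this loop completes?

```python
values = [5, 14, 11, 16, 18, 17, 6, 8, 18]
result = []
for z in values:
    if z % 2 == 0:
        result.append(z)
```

Let's trace through this code step by step.

Initialize: values = [5, 14, 11, 16, 18, 17, 6, 8, 18]
Initialize: result = []
Entering loop: for z in values:
After iteration 1: z = 5, result = []
After iteration 2: z = 14, result = [14]
After iteration 3: z = 11, result = [14]
After iteration 4: z = 16, result = [14, 16]
After iteration 5: z = 18, result = [14, 16, 18]
After iteration 6: z = 17, result = [14, 16, 18]
After iteration 7: z = 6, result = [14, 16, 18, 6]
After iteration 8: z = 8, result = [14, 16, 18, 6, 8]
After iteration 9: z = 18, result = [14, 16, 18, 6, 8, 18]
Loop ends.
len(result) = 6

Final answer: 6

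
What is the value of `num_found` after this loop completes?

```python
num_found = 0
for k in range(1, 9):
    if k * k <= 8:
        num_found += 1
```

Let's trace through this code step by step.

Initialize: num_found = 0
Entering loop: for k in range(1, 9):
After iteration 1: k = 1, num_found = 1
After iteration 2: k = 2, num_found = 2
After iteration 3: k = 3, num_found = 2
After iteration 4: k = 4, num_found = 2
After iteration 5: k = 5, num_found = 2
After iteration 6: k = 6, num_found = 2
After iteration 7: k = 7, num_found = 2
After iteration 8: k = 8, num_found = 2
Loop ends.

Final answer: 2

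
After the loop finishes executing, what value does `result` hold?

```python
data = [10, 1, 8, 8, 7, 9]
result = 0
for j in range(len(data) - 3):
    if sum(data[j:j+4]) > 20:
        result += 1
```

Let's trace through this code step by step.

Initialize: data = [10, 1, 8, 8, 7, 9]
Initialize: result = 0
Entering loop: for j in range(len(data) - 3):
After iteration 1: j = 0, result = 1
After iteration 2: j = 1, result = 2
After iteration 3: j = 2, result = 3
Loop ends.

Final answer: 3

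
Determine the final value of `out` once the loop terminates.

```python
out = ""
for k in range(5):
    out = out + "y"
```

Let's trace through this code step by step.

Initialize: out = ''
Entering loop: for k in range(5):
After iteration 1: k = 0, out = 'y'
After iteration 2: k = 1, out = 'yy'
After iteration 3: k = 2, out = 'yyy'
After iteration 4: k = 3, out = 'yyyy'
After iteration 5: k = 4, out = 'yyyyy'
Loop ends.

Final answer: 'yyyyy'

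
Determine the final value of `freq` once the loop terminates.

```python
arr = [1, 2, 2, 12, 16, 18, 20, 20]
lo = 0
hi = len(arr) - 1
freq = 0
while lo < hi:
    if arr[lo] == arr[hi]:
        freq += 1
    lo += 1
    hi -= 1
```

Let's trace through this code step by step.

Initialize: arr = [1, 2, 2, 12, 16, 18, 20, 20]
Initialize: lo = 0
Initialize: hi = 7
Initialize: freq = 0
Entering loop: while lo < hi:
After iteration 1: lo = 1, hi = 6, freq = 0
After iteration 2: lo = 2, hi = 5, freq = 0
After iteration 3: lo = 3, hi = 4, freq = 0
After iteration 4: lo = 4, hi = 3, freq = 0
Loop ends.

Final answer: 0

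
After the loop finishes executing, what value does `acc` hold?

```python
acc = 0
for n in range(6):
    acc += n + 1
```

Let's trace through this code step by step.

Initialize: acc = 0
Entering loop: for n in range(6):
After iteration 1: n = 0, acc = 1
After iteration 2: n = 1, acc = 3
After iteration 3: n = 2, acc = 6
After iteration 4: n = 3, acc = 10
After iteration 5: n = 4, acc = 15
After iteration 6: n = 5, acc = 21
Loop ends.

Final answer: 21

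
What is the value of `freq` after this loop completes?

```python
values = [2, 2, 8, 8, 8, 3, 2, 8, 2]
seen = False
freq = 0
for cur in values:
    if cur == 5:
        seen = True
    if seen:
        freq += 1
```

Let's trace through this code step by step.

Initialize: values = [2, 2, 8, 8, 8, 3, 2, 8, 2]
Initialize: seen = False
Initialize: freq = 0
Entering loop: for cur in values:
After iteration 1: cur = 2, freq = 0
After iteration 2: cur = 2, freq = 0
After iteration 3: cur = 8, freq = 0
After iteration 4: cur = 8, freq = 0
After iteration 5: cur = 8, freq = 0
After iteration 6: cur = 3, freq = 0
After iteration 7: cur = 2, freq = 0
After iteration 8: cur = 8, freq = 0
After iteration 9: cur = 2, freq = 0
Loop ends.

Final answer: 0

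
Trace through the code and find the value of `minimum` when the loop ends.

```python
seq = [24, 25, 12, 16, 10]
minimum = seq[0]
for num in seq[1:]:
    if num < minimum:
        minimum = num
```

Let's trace through this code step by step.

Initialize: seq = [24, 25, 12, 16, 10]
Initialize: minimum = 24
Entering loop: for num in seq[1:]:
After iteration 1: num = 25, minimum = 24
After iteration 2: num = 12, minimum = 12
After iteration 3: num = 16, minimum = 12
After iteration 4: num = 10, minimum = 10
Loop ends.

Final answer: 10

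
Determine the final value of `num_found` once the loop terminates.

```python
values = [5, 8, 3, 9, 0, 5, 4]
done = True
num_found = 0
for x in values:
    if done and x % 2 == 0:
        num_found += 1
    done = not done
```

Let's trace through this code step by step.

Initialize: values = [5, 8, 3, 9, 0, 5, 4]
Initialize: done = True
Initialize: num_found = 0
Entering loop: for x in values:
After iteration 1: x = 5, done = False, num_found = 0
After iteration 2: x = 8, done = True, num_found = 0
After iteration 3: x = 3, done = False, num_found = 0
After iteration 4: x = 9, done = True, num_found = 0
After iteration 5: x = 0, done = False, num_found = 1
After iteration 6: x = 5, done = True, num_found = 1
After iteration 7: x = 4, done = False, num_found = 2
Loop ends.

Final answer: 2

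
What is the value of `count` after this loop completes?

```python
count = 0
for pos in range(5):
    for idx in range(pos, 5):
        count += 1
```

Let's trace through this code step by step.

Initialize: count = 0
Entering loop: for pos in range(5):
After iteration 1: pos = 0, count = 5
After iteration 2: pos = 1, count = 9
After iteration 3: pos = 2, count = 12
After iteration 4: pos = 3, count = 14
After iteration 5: pos = 4, count = 15
Loop ends.

Final answer: 15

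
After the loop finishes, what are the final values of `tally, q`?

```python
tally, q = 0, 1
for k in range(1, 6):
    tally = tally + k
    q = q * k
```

Let's trace through this code step by step.

Initialize: tally = 0
Initialize: q = 1
Entering loop: for k in range(1, 6):
After iteration 1: k = 1, tally = 1, q = 1
After iteration 2: k = 2, tally = 3, q = 2
After iteration 3: k = 3, tally = 6, q = 6
After iteration 4: k = 4, tally = 10, q = 24
After iteration 5: k = 5, tally = 15, q = 120
Loop ends.

Final answer: 15, 120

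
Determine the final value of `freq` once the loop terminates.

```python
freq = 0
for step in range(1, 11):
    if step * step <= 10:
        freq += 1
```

Let's trace through this code step by step.

Initialize: freq = 0
Entering loop: for step in range(1, 11):
After iteration 1: step = 1, freq = 1
After iteration 2: step = 2, freq = 2
After iteration 3: step = 3, freq = 3
After iteration 4: step = 4, freq = 3
After iteration 5: step = 5, freq = 3
After iteration 6: step = 6, freq = 3
After iteration 7: step = 7, freq = 3
After iteration 8: step = 8, freq = 3
After iteration 9: step = 9, freq = 3
After iteration 10: step = 10, freq = 3
Loop ends.

Final answer: 3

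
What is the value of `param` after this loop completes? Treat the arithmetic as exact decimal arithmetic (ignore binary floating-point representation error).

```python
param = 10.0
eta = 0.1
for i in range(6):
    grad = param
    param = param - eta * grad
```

Let's trace through this code step by step.

Initialize: param = 10.0
Initialize: eta = 0.1
Entering loop: for i in range(6):
After iteration 1: i = 0, param = 9.0, grad = 10.0
After iteration 2: i = 1, param = 8.1, grad = 9.0
After iteration 3: i = 2, param = 7.29, grad = 8.1
After iteration 4: i = 3, param = 6.561, grad = 7.29
After iteration 5: i = 4, param = 5.9049, grad = 6.561
After iteration 6: i = 5, param = 5.31441, grad = 5.9049
Loop ends.

Final answer: 5.31441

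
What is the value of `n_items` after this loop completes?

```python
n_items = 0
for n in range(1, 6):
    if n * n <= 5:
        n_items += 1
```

Let's trace through this code step by step.

Initialize: n_items = 0
Entering loop: for n in range(1, 6):
After iteration 1: n = 1, n_items = 1
After iteration 2: n = 2, n_items = 2
After iteration 3: n = 3, n_items = 2
After iteration 4: n = 4, n_items = 2
After iteration 5: n = 5, n_items = 2
Loop ends.

Final answer: 2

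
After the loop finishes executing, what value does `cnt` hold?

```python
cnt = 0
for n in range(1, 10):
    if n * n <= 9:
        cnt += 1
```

Let's trace through this code step by step.

Initialize: cnt = 0
Entering loop: for n in range(1, 10):
After iteration 1: n = 1, cnt = 1
After iteration 2: n = 2, cnt = 2
After iteration 3: n = 3, cnt = 3
After iteration 4: n = 4, cnt = 3
After iteration 5: n = 5, cnt = 3
After iteration 6: n = 6, cnt = 3
After iteration 7: n = 7, cnt = 3
After iteration 8: n = 8, cnt = 3
After iteration 9: n = 9, cnt = 3
Loop ends.

Final answer: 3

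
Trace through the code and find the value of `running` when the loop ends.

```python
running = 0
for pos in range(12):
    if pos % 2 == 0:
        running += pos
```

Let's trace through this code step by step.

Initialize: running = 0
Entering loop: for pos in range(12):
After iteration 1: pos = 0, running = 0
After iteration 2: pos = 1, running = 0
After iteration 3: pos = 2, running = 2
After iteration 4: pos = 3, running = 2
After iteration 5: pos = 4, running = 6
After iteration 6: pos = 5, running = 6
After iteration 7: pos = 6, running = 12
After iteration 8: pos = 7, running = 12
After iteration 9: pos = 8, running = 20
After iteration 10: pos = 9, running = 20
After iteration 11: pos = 10, running = 30
After iteration 12: pos = 11, running = 30
Loop ends.

Final answer: 30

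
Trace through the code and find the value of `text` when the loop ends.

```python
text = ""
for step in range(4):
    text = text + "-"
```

Let's trace through this code step by step.

Initialize: text = ''
Entering loop: for step in range(4):
After iteration 1: step = 0, text = '-'
After iteration 2: step = 1, text = '--'
After iteration 3: step = 2, text = '---'
After iteration 4: step = 3, text = '----'
Loop ends.

Final answer: '----'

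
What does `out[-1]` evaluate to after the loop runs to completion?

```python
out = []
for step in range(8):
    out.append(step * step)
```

Let's trace through this code step by step.

Initialize: out = []
Entering loop: for step in range(8):
After iteration 1: step = 0, out = [0]
After iteration 2: step = 1, out = [0, 1]
After iteration 3: step = 2, out = [0, 1, 4]
After iteration 4: step = 3, out = [0, 1, 4, 9]
After iteration 5: step = 4, out = [0, 1, 4, 9, 16]
After iteration 6: step = 5, out = [0, 1, 4, 9, 16, 25]
After iteration 7: step = 6, out = [0, 1, 4, 9, 16, 25, 36]
After iteration 8: step = 7, out = [0, 1, 4, 9, 16, 25, 36, 49]
Loop ends.
out[-1] = 49

Final answer: 49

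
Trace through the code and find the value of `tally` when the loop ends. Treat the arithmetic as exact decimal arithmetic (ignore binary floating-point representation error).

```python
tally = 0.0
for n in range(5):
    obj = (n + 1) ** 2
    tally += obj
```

Let's trace through this code step by step.

Initialize: tally = 0.0
Entering loop: for n in range(5):
After iteration 1: n = 0, tally = 1.0, obj = 1
After iteration 2: n = 1, tally = 5.0, obj = 4
After iteration 3: n = 2, tally = 14.0, obj = 9
After iteration 4: n = 3, tally = 30.0, obj = 16
After iteration 5: n = 4, tally = 55.0, obj = 25
Loop ends.

Final answer: 55.0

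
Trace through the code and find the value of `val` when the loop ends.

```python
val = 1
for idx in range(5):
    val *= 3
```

Let's trace through this code step by step.

Initialize: val = 1
Entering loop: for idx in range(5):
After iteration 1: idx = 0, val = 3
After iteration 2: idx = 1, val = 9
After iteration 3: idx = 2, val = 27
After iteration 4: idx = 3, val = 81
After iteration 5: idx = 4, val = 243
Loop ends.

Final answer: 243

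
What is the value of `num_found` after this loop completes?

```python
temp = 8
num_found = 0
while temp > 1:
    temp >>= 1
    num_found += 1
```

Let's trace through this code step by step.

Initialize: temp = 8
Initialize: num_found = 0
Entering loop: while temp > 1:
After iteration 1: temp = 4, num_found = 1
After iteration 2: temp = 2, num_found = 2
After iteration 3: temp = 1, num_found = 3
Loop ends.

Final answer: 3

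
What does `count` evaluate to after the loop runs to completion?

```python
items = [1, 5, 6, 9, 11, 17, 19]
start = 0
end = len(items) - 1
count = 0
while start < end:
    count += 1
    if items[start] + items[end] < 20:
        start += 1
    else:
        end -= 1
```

Let's trace through this code step by step.

Initialize: items = [1, 5, 6, 9, 11, 17, 19]
Initialize: start = 0
Initialize: end = 6
Initialize: count = 0
Entering loop: while start < end:
After iteration 1: start = 0, end = 5, count = 1
After iteration 2: start = 1, end = 5, count = 2
After iteration 3: start = 1, end = 4, count = 3
After iteration 4: start = 2, end = 4, count = 4
After iteration 5: start = 3, end = 4, count = 5
After iteration 6: start = 3, end = 3, count = 6
Loop ends.

Final answer: 6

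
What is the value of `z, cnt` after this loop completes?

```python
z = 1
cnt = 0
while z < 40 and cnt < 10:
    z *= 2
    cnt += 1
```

Let's trace through this code step by step.

Initialize: z = 1
Initialize: cnt = 0
Entering loop: while z < 40 and cnt < 10:
After iteration 1: z = 2, cnt = 1
After iteration 2: z = 4, cnt = 2
After iteration 3: z = 8, cnt = 3
After iteration 4: z = 16, cnt = 4
After iteration 5: z = 32, cnt = 5
After iteration 6: z = 64, cnt = 6
Loop ends.

Final answer: 64, 6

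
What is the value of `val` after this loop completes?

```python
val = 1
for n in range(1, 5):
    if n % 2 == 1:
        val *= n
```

Let's trace through this code step by step.

Initialize: val = 1
Entering loop: for n in range(1, 5):
After iteration 1: n = 1, val = 1
After iteration 2: n = 2, val = 1
After iteration 3: n = 3, val = 3
After iteration 4: n = 4, val = 3
Loop ends.

Final answer: 3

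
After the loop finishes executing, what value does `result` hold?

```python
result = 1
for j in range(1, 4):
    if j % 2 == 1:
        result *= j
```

Let's trace through this code step by step.

Initialize: result = 1
Entering loop: for j in range(1, 4):
After iteration 1: j = 1, result = 1
After iteration 2: j = 2, result = 1
After iteration 3: j = 3, result = 3
Loop ends.

Final answer: 3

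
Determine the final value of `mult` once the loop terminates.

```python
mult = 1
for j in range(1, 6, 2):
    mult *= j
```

Let's trace through this code step by step.

Initialize: mult = 1
Entering loop: for j in range(1, 6, 2):
After iteration 1: j = 1, mult = 1
After iteration 2: j = 3, mult = 3
After iteration 3: j = 5, mult = 15
Loop ends.

Final answer: 15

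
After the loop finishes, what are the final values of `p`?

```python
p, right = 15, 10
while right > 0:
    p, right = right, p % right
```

Let's trace through this code step by step.

Initialize: p = 15
Initialize: right = 10
Entering loop: while right > 0:
After iteration 1: p = 10, right = 5
After iteration 2: p = 5, right = 0
Loop ends.

Final answer: 5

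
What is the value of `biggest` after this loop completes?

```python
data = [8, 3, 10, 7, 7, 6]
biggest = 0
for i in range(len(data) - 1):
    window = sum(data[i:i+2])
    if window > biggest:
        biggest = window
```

Let's trace through this code step by step.

Initialize: data = [8, 3, 10, 7, 7, 6]
Initialize: biggest = 0
Entering loop: for i in range(len(data) - 1):
After iteration 1: i = 0, biggest = 11, window = 11
After iteration 2: i = 1, biggest = 13, window = 13
After iteration 3: i = 2, biggest = 17, window = 17
After iteration 4: i = 3, biggest = 17, window = 14
After iteration 5: i = 4, biggest = 17, window = 13
Loop ends.

Final answer: 17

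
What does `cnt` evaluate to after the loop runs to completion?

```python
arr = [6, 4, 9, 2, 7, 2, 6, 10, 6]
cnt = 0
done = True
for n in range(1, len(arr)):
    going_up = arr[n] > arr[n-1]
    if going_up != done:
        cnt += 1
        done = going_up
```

Let's trace through this code step by step.

Initialize: arr = [6, 4, 9, 2, 7, 2, 6, 10, 6]
Initialize: cnt = 0
Initialize: done = True
Entering loop: for n in range(1, len(arr)):
After iteration 1: n = 1, cnt = 1, done = False, going_up = False
After iteration 2: n = 2, cnt = 2, done = True, going_up = True
After iteration 3: n = 3, cnt = 3, done = False, going_up = False
After iteration 4: n = 4, cnt = 4, done = True, going_up = True
After iteration 5: n = 5, cnt = 5, done = False, going_up = False
After iteration 6: n = 6, cnt = 6, done = True, going_up = True
After iteration 7: n = 7, cnt = 6, done = True, going_up = True
After iteration 8: n = 8, cnt = 7, done = False, going_up = False
Loop ends.

Final answer: 7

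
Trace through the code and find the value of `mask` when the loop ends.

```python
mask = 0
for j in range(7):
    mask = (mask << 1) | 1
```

Let's trace through this code step by step.

Initialize: mask = 0
Entering loop: for j in range(7):
After iteration 1: j = 0, mask = 1
After iteration 2: j = 1, mask = 3
After iteration 3: j = 2, mask = 7
After iteration 4: j = 3, mask = 15
After iteration 5: j = 4, mask = 31
After iteration 6: j = 5, mask = 63
After iteration 7: j = 6, mask = 127
Loop ends.

Final answer: 127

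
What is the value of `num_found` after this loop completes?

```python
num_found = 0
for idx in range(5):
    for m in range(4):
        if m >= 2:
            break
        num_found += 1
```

Let's trace through this code step by step.

Initialize: num_found = 0
Entering loop: for idx in range(5):
After iteration 1: idx = 0, num_found = 2
After iteration 2: idx = 1, num_found = 4
After iteration 3: idx = 2, num_found = 6
After iteration 4: idx = 3, num_found = 8
After iteration 5: idx = 4, num_found = 10
Loop ends.

Final answer: 10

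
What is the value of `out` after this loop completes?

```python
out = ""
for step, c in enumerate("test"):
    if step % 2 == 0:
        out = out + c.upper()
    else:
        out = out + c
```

Let's trace through this code step by step.

Initialize: out = ''
Entering loop: for step, c in enumerate("test"):
After iteration 1: step = 0, c = 't', out = 'T'
After iteration 2: step = 1, c = 'e', out = 'Te'
After iteration 3: step = 2, c = 's', out = 'TeS'
After iteration 4: step = 3, c = 't', out = 'TeSt'
Loop ends.

Final answer: 'TeSt'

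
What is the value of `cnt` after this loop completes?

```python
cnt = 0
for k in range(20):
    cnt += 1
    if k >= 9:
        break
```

Let's trace through this code step by step.

Initialize: cnt = 0
Entering loop: for k in range(20):
After iteration 1: k = 0, cnt = 1
After iteration 2: k = 1, cnt = 2
After iteration 3: k = 2, cnt = 3
After iteration 4: k = 3, cnt = 4
After iteration 5: k = 4, cnt = 5
After iteration 6: k = 5, cnt = 6
After iteration 7: k = 6, cnt = 7
After iteration 8: k = 7, cnt = 8
After iteration 9: k = 8, cnt = 9
After iteration 10: k = 9, cnt = 10
Loop ends.

Final answer: 10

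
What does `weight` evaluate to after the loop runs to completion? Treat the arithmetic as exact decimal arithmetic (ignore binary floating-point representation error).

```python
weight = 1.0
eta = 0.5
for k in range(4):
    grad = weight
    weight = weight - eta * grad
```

Let's trace through this code step by step.

Initialize: weight = 1.0
Initialize: eta = 0.5
Entering loop: for k in range(4):
After iteration 1: k = 0, weight = 0.5, grad = 1.0
After iteration 2: k = 1, weight = 0.25, grad = 0.5
After iteration 3: k = 2, weight = 0.125, grad = 0.25
After iteration 4: k = 3, weight = 0.0625, grad = 0.125
Loop ends.

Final answer: 0.0625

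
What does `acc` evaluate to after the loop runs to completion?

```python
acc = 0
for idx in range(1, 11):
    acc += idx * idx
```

Let's trace through this code step by step.

Initialize: acc = 0
Entering loop: for idx in range(1, 11):
After iteration 1: idx = 1, acc = 1
After iteration 2: idx = 2, acc = 5
After iteration 3: idx = 3, acc = 14
After iteration 4: idx = 4, acc = 30
After iteration 5: idx = 5, acc = 55
After iteration 6: idx = 6, acc = 91
After iteration 7: idx = 7, acc = 140
After iteration 8: idx = 8, acc = 204
After iteration 9: idx = 9, acc = 285
After iteration 10: idx = 10, acc = 385
Loop ends.

Final answer: 385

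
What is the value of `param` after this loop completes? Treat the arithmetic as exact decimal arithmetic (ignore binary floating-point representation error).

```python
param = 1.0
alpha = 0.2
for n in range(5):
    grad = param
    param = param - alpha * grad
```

Let's trace through this code step by step.

Initialize: param = 1.0
Initialize: alpha = 0.2
Entering loop: for n in range(5):
After iteration 1: n = 0, param = 0.8, grad = 1.0
After iteration 2: n = 1, param = 0.64, grad = 0.8
After iteration 3: n = 2, param = 0.512, grad = 0.64
After iteration 4: n = 3, param = 0.4096, grad = 0.512
After iteration 5: n = 4, param = 0.32768, grad = 0.4096
Loop ends.

Final answer: 0.32768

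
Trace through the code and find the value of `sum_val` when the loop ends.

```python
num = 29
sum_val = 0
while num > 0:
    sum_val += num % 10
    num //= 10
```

Let's trace through this code step by step.

Initialize: num = 29
Initialize: sum_val = 0
Entering loop: while num > 0:
After iteration 1: num = 2, sum_val = 9
After iteration 2: num = 0, sum_val = 11
Loop ends.

Final answer: 11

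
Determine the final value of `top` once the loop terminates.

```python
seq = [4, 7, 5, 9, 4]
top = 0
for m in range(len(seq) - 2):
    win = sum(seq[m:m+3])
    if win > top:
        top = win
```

Let's trace through this code step by step.

Initialize: seq = [4, 7, 5, 9, 4]
Initialize: top = 0
Entering loop: for m in range(len(seq) - 2):
After iteration 1: m = 0, top = 16, win = 16
After iteration 2: m = 1, top = 21, win = 21
After iteration 3: m = 2, top = 21, win = 18
Loop ends.

Final answer: 21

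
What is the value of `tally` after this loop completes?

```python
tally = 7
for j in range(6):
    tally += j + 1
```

Let's trace through this code step by step.

Initialize: tally = 7
Entering loop: for j in range(6):
After iteration 1: j = 0, tally = 8
After iteration 2: j = 1, tally = 10
After iteration 3: j = 2, tally = 13
After iteration 4: j = 3, tally = 17
After iteration 5: j = 4, tally = 22
After iteration 6: j = 5, tally = 28
Loop ends.

Final answer: 28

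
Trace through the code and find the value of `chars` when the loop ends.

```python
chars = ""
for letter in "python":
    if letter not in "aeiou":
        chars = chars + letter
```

Let's trace through this code step by step.

Initialize: chars = ''
Entering loop: for letter in "python":
After iteration 1: letter = 'p', chars = 'p'
After iteration 2: letter = 'y', chars = 'py'
After iteration 3: letter = 't', chars = 'pyt'
After iteration 4: letter = 'h', chars = 'pyth'
After iteration 5: letter = 'o', chars = 'pyth'
After iteration 6: letter = 'n', chars = 'pythn'
Loop ends.

Final answer: 'pythn'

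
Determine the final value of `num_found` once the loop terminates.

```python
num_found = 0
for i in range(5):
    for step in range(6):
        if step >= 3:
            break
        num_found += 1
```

Let's trace through this code step by step.

Initialize: num_found = 0
Entering loop: for i in range(5):
After iteration 1: i = 0, num_found = 3
After iteration 2: i = 1, num_found = 6
After iteration 3: i = 2, num_found = 9
After iteration 4: i = 3, num_found = 12
After iteration 5: i = 4, num_found = 15
Loop ends.

Final answer: 15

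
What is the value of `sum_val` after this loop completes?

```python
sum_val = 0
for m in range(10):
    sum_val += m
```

Let's trace through this code step by step.

Initialize: sum_val = 0
Entering loop: for m in range(10):
After iteration 1: m = 0, sum_val = 0
After iteration 2: m = 1, sum_val = 1
After iteration 3: m = 2, sum_val = 3
After iteration 4: m = 3, sum_val = 6
After iteration 5: m = 4, sum_val = 10
After iteration 6: m = 5, sum_val = 15
After iteration 7: m = 6, sum_val = 21
After iteration 8: m = 7, sum_val = 28
After iteration 9: m = 8, sum_val = 36
After iteration 10: m = 9, sum_val = 45
Loop ends.

Final answer: 45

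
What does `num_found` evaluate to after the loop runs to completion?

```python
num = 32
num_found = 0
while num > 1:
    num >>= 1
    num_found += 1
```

Let's trace through this code step by step.

Initialize: num = 32
Initialize: num_found = 0
Entering loop: while num > 1:
After iteration 1: num = 16, num_found = 1
After iteration 2: num = 8, num_found = 2
After iteration 3: num = 4, num_found = 3
After iteration 4: num = 2, num_found = 4
After iteration 5: num = 1, num_found = 5
Loop ends.

Final answer: 5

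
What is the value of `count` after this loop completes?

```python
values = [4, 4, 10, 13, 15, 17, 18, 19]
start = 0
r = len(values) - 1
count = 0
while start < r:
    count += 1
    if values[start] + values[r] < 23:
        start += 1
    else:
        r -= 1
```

Let's trace through this code step by step.

Initialize: values = [4, 4, 10, 13, 15, 17, 18, 19]
Initialize: start = 0
Initialize: r = 7
Initialize: count = 0
Entering loop: while start < r:
After iteration 1: start = 0, r = 6, count = 1
After iteration 2: start = 1, r = 6, count = 2
After iteration 3: start = 2, r = 6, count = 3
After iteration 4: start = 2, r = 5, count = 4
After iteration 5: start = 2, r = 4, count = 5
After iteration 6: start = 2, r = 3, count = 6
After iteration 7: start = 2, r = 2, count = 7
Loop ends.

Final answer: 7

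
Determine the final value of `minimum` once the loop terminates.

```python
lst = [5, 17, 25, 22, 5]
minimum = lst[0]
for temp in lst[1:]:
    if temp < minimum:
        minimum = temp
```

Let's trace through this code step by step.

Initialize: lst = [5, 17, 25, 22, 5]
Initialize: minimum = 5
Entering loop: for temp in lst[1:]:
After iteration 1: temp = 17, minimum = 5
After iteration 2: temp = 25, minimum = 5
After iteration 3: temp = 22, minimum = 5
After iteration 4: temp = 5, minimum = 5
Loop ends.

Final answer: 5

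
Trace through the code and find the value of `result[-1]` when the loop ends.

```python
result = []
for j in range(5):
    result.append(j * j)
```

Let's trace through this code step by step.

Initialize: result = []
Entering loop: for j in range(5):
After iteration 1: j = 0, result = [0]
After iteration 2: j = 1, result = [0, 1]
After iteration 3: j = 2, result = [0, 1, 4]
After iteration 4: j = 3, result = [0, 1, 4, 9]
After iteration 5: j = 4, result = [0, 1, 4, 9, 16]
Loop ends.
result[-1] = 16

Final answer: 16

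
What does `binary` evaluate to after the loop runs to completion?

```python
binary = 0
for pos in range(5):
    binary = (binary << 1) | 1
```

Let's trace through this code step by step.

Initialize: binary = 0
Entering loop: for pos in range(5):
After iteration 1: pos = 0, binary = 1
After iteration 2: pos = 1, binary = 3
After iteration 3: pos = 2, binary = 7
After iteration 4: pos = 3, binary = 15
After iteration 5: pos = 4, binary = 31
Loop ends.

Final answer: 31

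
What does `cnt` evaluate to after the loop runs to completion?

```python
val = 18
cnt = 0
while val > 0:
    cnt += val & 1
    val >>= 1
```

Let's trace through this code step by step.

Initialize: val = 18
Initialize: cnt = 0
Entering loop: while val > 0:
After iteration 1: val = 9, cnt = 0
After iteration 2: val = 4, cnt = 1
After iteration 3: val = 2, cnt = 1
After iteration 4: val = 1, cnt = 1
After iteration 5: val = 0, cnt = 2
Loop ends.

Final answer: 2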